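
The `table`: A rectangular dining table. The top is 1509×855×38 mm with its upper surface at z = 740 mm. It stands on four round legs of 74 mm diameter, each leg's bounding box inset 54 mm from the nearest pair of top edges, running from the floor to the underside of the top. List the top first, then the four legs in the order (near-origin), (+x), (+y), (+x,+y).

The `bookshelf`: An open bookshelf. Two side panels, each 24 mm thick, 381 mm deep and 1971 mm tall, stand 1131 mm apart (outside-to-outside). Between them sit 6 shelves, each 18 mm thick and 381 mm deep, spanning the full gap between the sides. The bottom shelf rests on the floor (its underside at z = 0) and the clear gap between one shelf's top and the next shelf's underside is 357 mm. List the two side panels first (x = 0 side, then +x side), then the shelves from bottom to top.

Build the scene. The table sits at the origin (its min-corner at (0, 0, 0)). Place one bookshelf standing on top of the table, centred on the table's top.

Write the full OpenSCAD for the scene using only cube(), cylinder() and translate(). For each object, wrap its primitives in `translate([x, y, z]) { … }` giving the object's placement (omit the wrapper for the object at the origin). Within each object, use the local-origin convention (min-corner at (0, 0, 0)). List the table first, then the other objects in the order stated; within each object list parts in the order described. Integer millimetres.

translate([0, 0, 702]) cube([1509, 855, 38]);
translate([91, 91, 0]) cylinder(h = 702, r = 37);
translate([1418, 91, 0]) cylinder(h = 702, r = 37);
translate([91, 764, 0]) cylinder(h = 702, r = 37);
translate([1418, 764, 0]) cylinder(h = 702, r = 37);
translate([189, 237, 740]) {
  cube([24, 381, 1971]);
  translate([1107, 0, 0]) cube([24, 381, 1971]);
  translate([24, 0, 0]) cube([1083, 381, 18]);
  translate([24, 0, 375]) cube([1083, 381, 18]);
  translate([24, 0, 750]) cube([1083, 381, 18]);
  translate([24, 0, 1125]) cube([1083, 381, 18]);
  translate([24, 0, 1500]) cube([1083, 381, 18]);
  translate([24, 0, 1875]) cube([1083, 381, 18]);
}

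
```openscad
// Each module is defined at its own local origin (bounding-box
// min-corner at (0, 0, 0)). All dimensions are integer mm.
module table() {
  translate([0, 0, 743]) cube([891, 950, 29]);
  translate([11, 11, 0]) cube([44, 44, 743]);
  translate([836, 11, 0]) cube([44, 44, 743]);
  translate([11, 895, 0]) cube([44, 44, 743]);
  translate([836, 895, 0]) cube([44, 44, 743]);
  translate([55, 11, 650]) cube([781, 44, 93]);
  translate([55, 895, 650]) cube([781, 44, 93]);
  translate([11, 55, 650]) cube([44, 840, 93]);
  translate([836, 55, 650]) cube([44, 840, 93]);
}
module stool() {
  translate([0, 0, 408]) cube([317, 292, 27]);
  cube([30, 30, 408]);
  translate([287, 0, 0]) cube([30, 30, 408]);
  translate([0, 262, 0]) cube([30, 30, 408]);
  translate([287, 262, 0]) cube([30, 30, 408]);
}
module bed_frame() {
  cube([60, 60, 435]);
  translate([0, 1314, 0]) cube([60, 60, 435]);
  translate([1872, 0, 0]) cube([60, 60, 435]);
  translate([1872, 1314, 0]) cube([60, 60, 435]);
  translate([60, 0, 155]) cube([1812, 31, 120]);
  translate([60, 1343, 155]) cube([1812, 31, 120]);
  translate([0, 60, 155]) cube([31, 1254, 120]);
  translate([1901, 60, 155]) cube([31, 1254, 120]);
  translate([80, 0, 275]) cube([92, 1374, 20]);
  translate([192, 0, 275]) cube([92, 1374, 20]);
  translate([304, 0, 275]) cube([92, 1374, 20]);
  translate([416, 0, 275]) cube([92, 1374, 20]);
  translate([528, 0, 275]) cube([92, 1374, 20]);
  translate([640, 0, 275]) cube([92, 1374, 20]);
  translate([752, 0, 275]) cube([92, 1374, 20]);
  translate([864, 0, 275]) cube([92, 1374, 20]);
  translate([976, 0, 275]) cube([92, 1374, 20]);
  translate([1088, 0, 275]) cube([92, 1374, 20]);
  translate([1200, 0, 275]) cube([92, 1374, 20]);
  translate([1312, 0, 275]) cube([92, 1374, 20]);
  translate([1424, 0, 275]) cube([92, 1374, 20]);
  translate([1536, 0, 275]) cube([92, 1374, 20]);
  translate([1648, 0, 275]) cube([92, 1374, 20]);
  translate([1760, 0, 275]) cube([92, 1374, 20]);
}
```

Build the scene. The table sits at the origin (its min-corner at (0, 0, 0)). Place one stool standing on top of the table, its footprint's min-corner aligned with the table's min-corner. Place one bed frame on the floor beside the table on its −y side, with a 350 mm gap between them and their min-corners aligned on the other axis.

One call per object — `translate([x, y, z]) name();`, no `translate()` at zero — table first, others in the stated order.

table();
translate([0, 0, 772]) stool();
translate([0, -1724, 0]) bed_frame();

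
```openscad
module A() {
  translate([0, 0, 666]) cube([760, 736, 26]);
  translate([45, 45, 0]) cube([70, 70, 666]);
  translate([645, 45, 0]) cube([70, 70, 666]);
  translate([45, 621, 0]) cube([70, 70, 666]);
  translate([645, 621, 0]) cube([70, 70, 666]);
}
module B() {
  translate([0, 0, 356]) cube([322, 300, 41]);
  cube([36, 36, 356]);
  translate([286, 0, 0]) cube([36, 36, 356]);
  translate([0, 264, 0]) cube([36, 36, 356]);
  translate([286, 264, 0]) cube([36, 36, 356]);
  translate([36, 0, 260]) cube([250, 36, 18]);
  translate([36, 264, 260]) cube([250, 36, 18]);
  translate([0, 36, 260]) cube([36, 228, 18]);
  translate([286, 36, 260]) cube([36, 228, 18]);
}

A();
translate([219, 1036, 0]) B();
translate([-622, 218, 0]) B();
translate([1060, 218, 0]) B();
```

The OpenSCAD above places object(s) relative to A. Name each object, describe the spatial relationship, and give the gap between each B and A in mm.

Each stool's nearest face is 300 mm from the table's bounding box.

A is a table. B is a stool. Three stools sit around the table at the +y, −x, +x sides. The gap between each stool and the table is 300 mm.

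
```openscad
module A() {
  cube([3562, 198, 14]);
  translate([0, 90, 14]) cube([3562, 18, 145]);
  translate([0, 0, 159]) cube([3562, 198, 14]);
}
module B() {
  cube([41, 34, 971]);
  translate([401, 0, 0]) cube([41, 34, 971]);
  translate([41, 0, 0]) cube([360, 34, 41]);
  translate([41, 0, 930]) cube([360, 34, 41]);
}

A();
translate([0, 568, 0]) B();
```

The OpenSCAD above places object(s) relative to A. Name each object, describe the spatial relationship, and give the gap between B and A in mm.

A is an I-beam. B is a picture frame. The picture frame is on the floor beside the I-beam on its +y side. The gap between the picture frame and the I-beam is 370 mm.

The picture frame's nearest face is 370 mm from the I-beam's +y face.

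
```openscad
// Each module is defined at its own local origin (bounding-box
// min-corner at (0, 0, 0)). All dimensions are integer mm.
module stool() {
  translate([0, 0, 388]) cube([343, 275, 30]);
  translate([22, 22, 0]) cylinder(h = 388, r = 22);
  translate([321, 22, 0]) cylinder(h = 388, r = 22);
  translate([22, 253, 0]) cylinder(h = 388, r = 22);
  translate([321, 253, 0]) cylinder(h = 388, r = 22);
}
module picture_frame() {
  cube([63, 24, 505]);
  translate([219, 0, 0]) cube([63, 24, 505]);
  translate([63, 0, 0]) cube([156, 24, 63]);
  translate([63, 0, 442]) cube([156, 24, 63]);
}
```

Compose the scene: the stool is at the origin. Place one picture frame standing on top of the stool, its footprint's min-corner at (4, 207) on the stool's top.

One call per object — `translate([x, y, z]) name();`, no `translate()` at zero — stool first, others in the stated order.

stool();
translate([4, 207, 418]) picture_frame();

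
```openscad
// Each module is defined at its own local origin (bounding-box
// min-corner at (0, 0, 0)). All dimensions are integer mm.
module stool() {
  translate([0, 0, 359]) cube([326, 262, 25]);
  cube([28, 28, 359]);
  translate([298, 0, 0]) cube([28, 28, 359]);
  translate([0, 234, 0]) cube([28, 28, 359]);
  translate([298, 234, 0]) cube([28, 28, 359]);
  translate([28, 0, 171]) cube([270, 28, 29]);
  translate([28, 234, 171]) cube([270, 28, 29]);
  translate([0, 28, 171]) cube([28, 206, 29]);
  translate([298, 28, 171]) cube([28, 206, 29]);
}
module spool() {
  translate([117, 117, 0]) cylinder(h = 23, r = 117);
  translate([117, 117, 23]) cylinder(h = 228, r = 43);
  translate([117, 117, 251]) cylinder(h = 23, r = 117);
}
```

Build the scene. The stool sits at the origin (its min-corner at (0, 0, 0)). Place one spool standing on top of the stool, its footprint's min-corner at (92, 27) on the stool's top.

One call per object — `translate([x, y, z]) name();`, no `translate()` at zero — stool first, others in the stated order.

stool();
translate([92, 27, 384]) spool();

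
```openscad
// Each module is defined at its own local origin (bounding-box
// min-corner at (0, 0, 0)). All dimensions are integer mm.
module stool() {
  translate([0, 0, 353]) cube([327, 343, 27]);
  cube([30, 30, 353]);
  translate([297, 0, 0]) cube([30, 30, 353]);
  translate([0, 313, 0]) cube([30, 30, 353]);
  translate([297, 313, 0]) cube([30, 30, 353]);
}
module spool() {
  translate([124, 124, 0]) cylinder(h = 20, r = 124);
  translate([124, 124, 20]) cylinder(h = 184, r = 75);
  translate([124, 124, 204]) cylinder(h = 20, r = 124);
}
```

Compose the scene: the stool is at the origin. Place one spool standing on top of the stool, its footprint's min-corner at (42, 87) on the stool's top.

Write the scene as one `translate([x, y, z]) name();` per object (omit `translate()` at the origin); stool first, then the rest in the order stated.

stool();
translate([42, 87, 380]) spool();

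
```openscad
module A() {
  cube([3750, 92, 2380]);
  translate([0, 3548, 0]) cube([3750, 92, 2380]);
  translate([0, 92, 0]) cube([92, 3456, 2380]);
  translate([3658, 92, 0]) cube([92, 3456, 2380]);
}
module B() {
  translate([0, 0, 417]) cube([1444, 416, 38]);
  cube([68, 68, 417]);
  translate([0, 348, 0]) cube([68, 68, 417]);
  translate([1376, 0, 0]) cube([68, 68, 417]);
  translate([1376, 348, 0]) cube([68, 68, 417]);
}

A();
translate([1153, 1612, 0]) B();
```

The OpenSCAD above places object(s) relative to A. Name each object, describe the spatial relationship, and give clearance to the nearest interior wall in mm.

Clearances: x = 1061, y = 1520; minimum 1061 mm.

A is a house frame. B is a bench. The bench sits inside the house frame, centred. The clearance to the nearest interior wall is 1061 mm.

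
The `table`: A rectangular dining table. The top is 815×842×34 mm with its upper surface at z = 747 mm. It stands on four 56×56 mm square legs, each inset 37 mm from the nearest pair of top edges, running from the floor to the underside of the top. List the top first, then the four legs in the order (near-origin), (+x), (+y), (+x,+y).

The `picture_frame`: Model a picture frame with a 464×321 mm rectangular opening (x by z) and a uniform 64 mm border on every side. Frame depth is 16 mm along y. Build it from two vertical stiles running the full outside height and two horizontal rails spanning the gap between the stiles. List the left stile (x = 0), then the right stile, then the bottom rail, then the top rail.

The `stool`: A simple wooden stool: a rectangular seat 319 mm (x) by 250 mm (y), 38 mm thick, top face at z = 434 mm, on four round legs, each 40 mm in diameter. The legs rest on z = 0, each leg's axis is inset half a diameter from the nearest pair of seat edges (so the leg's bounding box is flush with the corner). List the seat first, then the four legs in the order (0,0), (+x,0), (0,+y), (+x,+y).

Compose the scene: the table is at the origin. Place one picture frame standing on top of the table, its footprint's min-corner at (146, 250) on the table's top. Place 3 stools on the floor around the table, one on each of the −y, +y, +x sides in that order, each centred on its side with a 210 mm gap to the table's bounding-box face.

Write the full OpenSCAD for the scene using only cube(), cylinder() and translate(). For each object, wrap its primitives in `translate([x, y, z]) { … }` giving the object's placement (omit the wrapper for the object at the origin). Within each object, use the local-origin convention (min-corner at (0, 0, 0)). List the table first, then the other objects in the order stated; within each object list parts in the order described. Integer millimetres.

translate([0, 0, 713]) cube([815, 842, 34]);
translate([37, 37, 0]) cube([56, 56, 713]);
translate([722, 37, 0]) cube([56, 56, 713]);
translate([37, 749, 0]) cube([56, 56, 713]);
translate([722, 749, 0]) cube([56, 56, 713]);
translate([146, 250, 747]) {
  cube([64, 16, 449]);
  translate([528, 0, 0]) cube([64, 16, 449]);
  translate([64, 0, 0]) cube([464, 16, 64]);
  translate([64, 0, 385]) cube([464, 16, 64]);
}
translate([248, -460, 0]) {
  translate([0, 0, 396]) cube([319, 250, 38]);
  translate([20, 20, 0]) cylinder(h = 396, r = 20);
  translate([299, 20, 0]) cylinder(h = 396, r = 20);
  translate([20, 230, 0]) cylinder(h = 396, r = 20);
  translate([299, 230, 0]) cylinder(h = 396, r = 20);
}
translate([248, 1052, 0]) {
  translate([0, 0, 396]) cube([319, 250, 38]);
  translate([20, 20, 0]) cylinder(h = 396, r = 20);
  translate([299, 20, 0]) cylinder(h = 396, r = 20);
  translate([20, 230, 0]) cylinder(h = 396, r = 20);
  translate([299, 230, 0]) cylinder(h = 396, r = 20);
}
translate([1025, 296, 0]) {
  translate([0, 0, 396]) cube([319, 250, 38]);
  translate([20, 20, 0]) cylinder(h = 396, r = 20);
  translate([299, 20, 0]) cylinder(h = 396, r = 20);
  translate([20, 230, 0]) cylinder(h = 396, r = 20);
  translate([299, 230, 0]) cylinder(h = 396, r = 20);
}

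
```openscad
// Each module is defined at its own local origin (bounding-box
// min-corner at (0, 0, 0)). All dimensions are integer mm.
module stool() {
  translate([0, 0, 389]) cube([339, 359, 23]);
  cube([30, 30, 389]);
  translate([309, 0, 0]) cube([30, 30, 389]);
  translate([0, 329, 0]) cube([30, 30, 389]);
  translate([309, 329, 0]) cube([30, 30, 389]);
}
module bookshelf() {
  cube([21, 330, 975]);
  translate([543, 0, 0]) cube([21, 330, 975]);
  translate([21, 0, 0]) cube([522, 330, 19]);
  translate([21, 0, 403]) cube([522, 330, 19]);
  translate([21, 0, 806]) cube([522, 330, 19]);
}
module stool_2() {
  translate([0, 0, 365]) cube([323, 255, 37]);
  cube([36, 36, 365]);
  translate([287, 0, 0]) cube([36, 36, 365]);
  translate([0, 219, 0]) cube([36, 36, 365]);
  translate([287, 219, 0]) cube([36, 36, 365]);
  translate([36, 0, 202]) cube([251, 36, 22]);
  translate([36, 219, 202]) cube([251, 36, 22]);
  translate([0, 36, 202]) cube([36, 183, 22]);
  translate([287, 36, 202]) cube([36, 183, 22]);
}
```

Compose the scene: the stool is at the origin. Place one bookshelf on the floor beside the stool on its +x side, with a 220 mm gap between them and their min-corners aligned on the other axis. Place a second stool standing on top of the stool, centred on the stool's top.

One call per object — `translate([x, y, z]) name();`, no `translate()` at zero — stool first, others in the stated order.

stool();
translate([559, 0, 0]) bookshelf();
translate([8, 52, 412]) stool_2();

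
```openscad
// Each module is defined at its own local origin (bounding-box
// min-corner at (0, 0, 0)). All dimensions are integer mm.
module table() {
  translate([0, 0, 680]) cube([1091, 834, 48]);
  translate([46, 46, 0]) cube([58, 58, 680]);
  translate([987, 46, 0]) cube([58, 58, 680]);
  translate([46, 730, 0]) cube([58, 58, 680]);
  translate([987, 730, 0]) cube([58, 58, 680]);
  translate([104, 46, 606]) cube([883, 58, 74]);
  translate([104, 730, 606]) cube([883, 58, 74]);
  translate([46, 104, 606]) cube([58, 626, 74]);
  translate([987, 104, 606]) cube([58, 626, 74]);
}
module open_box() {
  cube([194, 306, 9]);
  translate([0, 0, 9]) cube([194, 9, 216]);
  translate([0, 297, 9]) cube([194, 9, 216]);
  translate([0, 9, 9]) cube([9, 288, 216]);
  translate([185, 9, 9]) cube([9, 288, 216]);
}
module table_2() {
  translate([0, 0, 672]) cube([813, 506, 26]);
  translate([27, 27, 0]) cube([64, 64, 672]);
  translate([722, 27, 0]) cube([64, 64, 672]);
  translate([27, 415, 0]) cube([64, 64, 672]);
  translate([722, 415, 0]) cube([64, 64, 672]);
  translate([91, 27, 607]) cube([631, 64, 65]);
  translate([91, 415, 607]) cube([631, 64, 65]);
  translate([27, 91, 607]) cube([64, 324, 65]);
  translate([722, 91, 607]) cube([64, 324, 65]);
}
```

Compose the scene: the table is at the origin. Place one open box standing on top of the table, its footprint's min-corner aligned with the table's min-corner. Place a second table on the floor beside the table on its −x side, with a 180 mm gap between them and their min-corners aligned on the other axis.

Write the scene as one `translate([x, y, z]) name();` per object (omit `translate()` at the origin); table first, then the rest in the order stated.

table();
translate([0, 0, 728]) open_box();
translate([-993, 0, 0]) table_2();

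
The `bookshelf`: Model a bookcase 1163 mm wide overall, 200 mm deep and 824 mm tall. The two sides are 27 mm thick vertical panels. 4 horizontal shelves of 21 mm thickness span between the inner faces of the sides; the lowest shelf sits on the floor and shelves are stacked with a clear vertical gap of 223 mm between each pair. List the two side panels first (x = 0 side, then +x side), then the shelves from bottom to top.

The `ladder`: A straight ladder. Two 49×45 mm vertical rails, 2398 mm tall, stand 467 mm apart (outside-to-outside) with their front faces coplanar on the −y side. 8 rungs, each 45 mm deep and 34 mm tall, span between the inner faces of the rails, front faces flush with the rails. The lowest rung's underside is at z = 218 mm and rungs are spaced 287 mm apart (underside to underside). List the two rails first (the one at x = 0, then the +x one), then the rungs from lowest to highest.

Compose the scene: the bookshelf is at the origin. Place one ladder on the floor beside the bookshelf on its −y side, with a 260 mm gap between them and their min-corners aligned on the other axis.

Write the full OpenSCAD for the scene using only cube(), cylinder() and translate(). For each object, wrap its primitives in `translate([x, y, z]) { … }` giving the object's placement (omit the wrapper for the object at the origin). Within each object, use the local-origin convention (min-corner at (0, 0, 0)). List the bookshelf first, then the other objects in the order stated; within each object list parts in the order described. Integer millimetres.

cube([27, 200, 824]);
translate([1136, 0, 0]) cube([27, 200, 824]);
translate([27, 0, 0]) cube([1109, 200, 21]);
translate([27, 0, 244]) cube([1109, 200, 21]);
translate([27, 0, 488]) cube([1109, 200, 21]);
translate([27, 0, 732]) cube([1109, 200, 21]);
translate([0, -305, 0]) {
  cube([49, 45, 2398]);
  translate([418, 0, 0]) cube([49, 45, 2398]);
  translate([49, 0, 218]) cube([369, 45, 34]);
  translate([49, 0, 505]) cube([369, 45, 34]);
  translate([49, 0, 792]) cube([369, 45, 34]);
  translate([49, 0, 1079]) cube([369, 45, 34]);
  translate([49, 0, 1366]) cube([369, 45, 34]);
  translate([49, 0, 1653]) cube([369, 45, 34]);
  translate([49, 0, 1940]) cube([369, 45, 34]);
  translate([49, 0, 2227]) cube([369, 45, 34]);
}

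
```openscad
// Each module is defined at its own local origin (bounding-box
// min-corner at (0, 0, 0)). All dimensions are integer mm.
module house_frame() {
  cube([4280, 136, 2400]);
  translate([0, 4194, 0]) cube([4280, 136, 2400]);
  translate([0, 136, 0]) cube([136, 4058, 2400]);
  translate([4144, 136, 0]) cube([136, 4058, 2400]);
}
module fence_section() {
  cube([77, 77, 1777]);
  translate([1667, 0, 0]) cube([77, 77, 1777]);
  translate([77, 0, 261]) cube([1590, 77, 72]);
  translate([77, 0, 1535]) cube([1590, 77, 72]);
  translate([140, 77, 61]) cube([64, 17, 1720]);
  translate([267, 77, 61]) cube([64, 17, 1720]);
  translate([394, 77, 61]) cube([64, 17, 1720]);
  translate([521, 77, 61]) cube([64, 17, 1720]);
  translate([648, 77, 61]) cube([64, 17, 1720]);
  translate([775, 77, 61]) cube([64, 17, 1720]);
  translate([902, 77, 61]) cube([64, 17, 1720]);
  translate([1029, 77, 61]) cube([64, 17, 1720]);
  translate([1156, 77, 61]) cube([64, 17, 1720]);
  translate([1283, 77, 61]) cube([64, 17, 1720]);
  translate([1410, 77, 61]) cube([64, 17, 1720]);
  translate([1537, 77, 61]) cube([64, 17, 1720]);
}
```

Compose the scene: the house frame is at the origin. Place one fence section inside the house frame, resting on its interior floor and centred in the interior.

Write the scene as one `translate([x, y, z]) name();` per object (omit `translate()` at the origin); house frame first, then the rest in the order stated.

house_frame();
translate([1268, 2118, 0]) fence_section();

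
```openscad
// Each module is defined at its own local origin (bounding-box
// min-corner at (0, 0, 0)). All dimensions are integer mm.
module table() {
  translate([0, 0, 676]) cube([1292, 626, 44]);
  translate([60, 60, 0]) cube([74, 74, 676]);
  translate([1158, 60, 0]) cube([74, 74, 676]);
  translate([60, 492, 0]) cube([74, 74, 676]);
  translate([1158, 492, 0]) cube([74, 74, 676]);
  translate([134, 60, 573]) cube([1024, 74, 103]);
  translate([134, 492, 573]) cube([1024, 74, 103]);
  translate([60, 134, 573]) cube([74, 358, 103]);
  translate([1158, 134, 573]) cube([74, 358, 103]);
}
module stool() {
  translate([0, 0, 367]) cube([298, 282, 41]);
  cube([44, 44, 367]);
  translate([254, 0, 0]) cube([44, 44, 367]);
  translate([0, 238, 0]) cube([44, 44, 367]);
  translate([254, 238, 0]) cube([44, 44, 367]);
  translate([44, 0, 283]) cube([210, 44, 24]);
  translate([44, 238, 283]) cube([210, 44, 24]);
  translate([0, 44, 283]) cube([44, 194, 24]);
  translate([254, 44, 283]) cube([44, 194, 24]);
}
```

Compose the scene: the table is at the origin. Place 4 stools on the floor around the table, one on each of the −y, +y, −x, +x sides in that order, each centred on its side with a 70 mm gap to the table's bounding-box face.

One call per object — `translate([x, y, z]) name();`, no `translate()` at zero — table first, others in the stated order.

table();
translate([497, -352, 0]) stool();
translate([497, 696, 0]) stool();
translate([-368, 172, 0]) stool();
translate([1362, 172, 0]) stool();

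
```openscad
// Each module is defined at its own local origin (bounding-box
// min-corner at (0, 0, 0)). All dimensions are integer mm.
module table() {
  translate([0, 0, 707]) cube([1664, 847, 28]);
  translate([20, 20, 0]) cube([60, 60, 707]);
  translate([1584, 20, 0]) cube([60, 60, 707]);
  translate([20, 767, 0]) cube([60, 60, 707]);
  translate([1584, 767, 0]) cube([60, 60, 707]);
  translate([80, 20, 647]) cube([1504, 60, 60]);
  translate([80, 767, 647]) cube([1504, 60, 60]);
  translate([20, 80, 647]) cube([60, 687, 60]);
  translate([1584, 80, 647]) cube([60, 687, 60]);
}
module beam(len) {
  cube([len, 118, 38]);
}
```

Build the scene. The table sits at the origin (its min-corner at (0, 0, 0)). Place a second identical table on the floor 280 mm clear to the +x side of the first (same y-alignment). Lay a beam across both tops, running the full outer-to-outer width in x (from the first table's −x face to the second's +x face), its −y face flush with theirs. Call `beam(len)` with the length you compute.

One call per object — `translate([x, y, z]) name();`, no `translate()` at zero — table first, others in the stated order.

table();
translate([1944, 0, 0]) table();
translate([0, 0, 735]) beam(3608);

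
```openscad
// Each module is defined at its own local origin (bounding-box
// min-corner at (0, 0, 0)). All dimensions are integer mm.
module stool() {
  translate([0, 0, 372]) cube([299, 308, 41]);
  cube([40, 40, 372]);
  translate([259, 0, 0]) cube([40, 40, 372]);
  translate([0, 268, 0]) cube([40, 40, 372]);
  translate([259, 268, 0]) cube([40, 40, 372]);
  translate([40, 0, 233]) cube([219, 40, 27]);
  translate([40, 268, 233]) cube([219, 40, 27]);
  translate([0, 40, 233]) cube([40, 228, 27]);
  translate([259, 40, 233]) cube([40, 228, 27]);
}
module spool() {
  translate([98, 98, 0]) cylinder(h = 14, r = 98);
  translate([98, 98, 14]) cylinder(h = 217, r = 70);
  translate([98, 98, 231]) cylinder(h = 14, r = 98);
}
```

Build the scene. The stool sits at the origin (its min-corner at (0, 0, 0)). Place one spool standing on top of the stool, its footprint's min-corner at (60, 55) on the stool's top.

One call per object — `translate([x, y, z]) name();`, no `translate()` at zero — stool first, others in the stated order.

stool();
translate([60, 55, 413]) spool();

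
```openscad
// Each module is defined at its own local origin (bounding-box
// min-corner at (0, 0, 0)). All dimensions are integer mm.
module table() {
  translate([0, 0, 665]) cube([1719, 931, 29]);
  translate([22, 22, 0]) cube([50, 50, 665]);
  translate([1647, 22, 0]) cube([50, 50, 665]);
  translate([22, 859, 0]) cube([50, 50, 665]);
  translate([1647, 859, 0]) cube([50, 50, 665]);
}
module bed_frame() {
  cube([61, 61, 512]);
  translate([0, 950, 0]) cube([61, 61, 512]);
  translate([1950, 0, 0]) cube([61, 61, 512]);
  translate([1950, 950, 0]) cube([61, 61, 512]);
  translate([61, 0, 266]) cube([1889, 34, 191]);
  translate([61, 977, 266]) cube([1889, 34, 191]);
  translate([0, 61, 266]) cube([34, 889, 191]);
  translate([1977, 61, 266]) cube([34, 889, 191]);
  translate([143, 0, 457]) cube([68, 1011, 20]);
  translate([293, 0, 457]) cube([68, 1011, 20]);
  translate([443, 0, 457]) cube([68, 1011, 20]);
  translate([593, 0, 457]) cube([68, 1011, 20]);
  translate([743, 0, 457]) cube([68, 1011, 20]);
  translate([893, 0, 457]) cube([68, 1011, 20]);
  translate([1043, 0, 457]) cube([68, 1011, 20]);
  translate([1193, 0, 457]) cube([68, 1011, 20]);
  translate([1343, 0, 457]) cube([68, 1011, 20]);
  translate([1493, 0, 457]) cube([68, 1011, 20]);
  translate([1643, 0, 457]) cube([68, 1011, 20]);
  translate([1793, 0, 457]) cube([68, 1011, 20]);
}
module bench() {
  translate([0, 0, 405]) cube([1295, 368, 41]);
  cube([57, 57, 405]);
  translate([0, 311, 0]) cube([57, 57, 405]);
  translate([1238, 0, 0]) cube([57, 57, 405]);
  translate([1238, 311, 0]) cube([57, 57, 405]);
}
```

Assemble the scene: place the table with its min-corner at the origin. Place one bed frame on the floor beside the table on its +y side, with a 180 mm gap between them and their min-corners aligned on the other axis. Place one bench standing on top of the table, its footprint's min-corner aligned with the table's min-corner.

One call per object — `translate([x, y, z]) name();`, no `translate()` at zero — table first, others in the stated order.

table();
translate([0, 1111, 0]) bed_frame();
translate([0, 0, 694]) bench();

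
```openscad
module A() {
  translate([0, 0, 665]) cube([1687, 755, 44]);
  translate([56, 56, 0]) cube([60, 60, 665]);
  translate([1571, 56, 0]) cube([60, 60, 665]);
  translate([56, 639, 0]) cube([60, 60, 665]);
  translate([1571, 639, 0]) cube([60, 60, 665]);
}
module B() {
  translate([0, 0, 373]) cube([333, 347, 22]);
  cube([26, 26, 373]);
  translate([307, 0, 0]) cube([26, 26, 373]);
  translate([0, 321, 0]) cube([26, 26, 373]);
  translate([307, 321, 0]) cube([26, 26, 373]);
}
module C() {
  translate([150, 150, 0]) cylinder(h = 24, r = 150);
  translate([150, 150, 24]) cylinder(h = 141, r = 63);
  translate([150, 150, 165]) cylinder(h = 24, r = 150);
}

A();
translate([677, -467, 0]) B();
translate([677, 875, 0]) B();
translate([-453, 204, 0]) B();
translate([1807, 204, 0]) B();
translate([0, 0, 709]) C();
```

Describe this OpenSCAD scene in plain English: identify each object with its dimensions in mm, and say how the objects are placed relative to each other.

A is a rectangular dining table. The top is 1687×755×44 mm with its upper surface at z = 709 mm. It stands on four 60×60 mm square legs, each inset 56 mm from the nearest pair of top edges, running from the floor to the underside of the top.

B is a four-legged stool. The seat is a 333×347×22 mm slab whose top surface is at z = 395 mm; four square legs, each 26×26 mm in cross-section, run from the floor (z = 0) to the underside of the seat, each flush with a corner of the seat.

C is a spool: two coaxial disc flanges of radius 150 mm and thickness 24 mm, joined by a core cylinder of radius 63 mm and height 141 mm. The lower flange rests on z = 0 and the three cylinders share a vertical axis.

Four stools sit around the table at the −y, +y, −x, +x sides. The spool is on top of the table.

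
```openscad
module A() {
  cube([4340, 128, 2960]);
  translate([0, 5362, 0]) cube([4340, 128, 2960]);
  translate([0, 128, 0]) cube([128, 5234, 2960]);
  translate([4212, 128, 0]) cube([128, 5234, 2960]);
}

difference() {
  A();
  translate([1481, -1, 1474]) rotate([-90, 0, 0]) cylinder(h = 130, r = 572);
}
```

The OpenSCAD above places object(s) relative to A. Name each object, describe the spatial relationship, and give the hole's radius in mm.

A is a house frame. The house frame has a circular hole through its front wall. The hole's radius is 572 mm.

The subtracted cylinder has r = 572 mm.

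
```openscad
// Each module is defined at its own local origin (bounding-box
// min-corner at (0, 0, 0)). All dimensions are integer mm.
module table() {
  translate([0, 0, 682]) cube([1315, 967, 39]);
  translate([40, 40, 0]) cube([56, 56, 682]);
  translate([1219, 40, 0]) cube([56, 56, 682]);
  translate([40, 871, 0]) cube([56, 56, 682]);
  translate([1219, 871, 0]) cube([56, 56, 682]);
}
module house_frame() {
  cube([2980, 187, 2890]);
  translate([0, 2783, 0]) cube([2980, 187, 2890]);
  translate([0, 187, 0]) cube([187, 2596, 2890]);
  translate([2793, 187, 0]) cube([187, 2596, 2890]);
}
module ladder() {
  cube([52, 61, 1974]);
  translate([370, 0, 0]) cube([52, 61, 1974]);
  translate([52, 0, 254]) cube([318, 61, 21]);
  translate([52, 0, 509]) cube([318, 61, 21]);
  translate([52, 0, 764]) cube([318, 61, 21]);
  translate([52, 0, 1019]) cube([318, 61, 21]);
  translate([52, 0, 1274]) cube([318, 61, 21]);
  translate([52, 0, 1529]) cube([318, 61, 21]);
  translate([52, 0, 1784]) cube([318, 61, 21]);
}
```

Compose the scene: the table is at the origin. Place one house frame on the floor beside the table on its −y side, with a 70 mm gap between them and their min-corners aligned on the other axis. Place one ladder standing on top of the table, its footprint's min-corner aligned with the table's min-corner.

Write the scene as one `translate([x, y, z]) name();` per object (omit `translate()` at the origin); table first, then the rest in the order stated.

table();
translate([0, -3040, 0]) house_frame();
translate([0, 0, 721]) ladder();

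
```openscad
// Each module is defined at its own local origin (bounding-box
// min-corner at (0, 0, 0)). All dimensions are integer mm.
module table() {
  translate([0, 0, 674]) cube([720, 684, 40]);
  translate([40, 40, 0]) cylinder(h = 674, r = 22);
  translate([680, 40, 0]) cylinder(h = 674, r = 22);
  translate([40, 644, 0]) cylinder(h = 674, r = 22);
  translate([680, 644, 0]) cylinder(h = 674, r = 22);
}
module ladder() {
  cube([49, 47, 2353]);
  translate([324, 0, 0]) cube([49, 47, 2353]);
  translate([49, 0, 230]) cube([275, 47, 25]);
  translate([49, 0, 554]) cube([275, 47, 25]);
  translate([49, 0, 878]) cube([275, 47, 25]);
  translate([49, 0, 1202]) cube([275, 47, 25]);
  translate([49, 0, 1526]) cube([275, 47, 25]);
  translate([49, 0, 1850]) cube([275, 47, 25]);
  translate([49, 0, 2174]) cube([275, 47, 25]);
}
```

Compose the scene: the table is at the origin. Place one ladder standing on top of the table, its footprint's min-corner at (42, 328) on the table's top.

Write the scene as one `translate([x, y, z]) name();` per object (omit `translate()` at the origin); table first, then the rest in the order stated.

table();
translate([42, 328, 714]) ladder();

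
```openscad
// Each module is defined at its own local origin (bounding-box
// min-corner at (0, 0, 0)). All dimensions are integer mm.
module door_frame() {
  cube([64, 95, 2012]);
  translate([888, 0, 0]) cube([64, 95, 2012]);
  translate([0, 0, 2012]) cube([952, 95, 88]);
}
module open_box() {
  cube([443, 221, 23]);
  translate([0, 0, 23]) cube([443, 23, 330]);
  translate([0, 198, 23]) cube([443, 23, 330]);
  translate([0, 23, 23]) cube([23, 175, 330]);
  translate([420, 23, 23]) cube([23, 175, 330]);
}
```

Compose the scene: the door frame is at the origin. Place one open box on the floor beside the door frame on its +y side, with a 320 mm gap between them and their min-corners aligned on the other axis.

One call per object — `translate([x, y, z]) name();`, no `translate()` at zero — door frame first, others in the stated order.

door_frame();
translate([0, 415, 0]) open_box();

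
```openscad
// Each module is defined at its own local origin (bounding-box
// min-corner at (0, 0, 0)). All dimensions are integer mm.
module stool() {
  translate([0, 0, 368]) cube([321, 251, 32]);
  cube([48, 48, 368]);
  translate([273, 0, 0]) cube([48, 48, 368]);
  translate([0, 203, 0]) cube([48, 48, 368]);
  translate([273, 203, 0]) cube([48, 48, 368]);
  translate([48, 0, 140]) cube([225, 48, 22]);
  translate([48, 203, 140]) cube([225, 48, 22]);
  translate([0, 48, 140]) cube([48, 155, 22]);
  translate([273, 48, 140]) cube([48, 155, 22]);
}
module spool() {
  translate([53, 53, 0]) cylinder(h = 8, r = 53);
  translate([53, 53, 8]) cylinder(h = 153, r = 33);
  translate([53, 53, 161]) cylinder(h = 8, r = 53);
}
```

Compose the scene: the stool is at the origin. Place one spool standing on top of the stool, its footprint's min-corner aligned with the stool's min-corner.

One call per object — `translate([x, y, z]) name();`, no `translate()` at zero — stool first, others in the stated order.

stool();
translate([0, 0, 400]) spool();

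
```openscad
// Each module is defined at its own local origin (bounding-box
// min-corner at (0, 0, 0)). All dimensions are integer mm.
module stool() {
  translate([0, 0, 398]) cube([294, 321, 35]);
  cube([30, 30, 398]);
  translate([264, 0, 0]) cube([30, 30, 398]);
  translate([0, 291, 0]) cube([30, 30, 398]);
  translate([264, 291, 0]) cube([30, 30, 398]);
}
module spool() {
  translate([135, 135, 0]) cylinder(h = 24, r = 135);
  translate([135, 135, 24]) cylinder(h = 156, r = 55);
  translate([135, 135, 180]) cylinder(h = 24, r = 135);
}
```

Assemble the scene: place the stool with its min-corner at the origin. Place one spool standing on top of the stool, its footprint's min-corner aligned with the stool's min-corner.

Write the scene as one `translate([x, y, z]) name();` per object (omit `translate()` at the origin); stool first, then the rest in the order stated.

stool();
translate([0, 0, 433]) spool();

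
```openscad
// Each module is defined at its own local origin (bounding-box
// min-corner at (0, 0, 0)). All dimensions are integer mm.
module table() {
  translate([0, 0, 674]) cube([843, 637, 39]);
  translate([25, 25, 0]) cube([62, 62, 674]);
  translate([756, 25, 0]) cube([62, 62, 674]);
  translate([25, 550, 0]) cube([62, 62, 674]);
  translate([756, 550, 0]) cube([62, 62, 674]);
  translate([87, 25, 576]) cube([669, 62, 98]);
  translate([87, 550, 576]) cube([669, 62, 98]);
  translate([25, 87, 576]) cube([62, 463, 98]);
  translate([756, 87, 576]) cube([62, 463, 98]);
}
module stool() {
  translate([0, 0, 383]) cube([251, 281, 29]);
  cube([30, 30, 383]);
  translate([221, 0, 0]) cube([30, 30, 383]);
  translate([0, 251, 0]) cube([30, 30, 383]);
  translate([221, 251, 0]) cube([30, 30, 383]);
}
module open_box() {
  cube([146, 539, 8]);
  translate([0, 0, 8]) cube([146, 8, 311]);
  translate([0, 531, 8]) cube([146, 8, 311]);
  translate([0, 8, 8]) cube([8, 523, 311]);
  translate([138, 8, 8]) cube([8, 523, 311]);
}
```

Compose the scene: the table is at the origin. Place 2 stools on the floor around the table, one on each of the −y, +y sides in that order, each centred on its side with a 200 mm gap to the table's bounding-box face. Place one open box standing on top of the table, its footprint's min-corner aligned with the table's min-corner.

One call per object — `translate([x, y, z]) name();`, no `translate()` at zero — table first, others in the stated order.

table();
translate([296, -481, 0]) stool();
translate([296, 837, 0]) stool();
translate([0, 0, 713]) open_box();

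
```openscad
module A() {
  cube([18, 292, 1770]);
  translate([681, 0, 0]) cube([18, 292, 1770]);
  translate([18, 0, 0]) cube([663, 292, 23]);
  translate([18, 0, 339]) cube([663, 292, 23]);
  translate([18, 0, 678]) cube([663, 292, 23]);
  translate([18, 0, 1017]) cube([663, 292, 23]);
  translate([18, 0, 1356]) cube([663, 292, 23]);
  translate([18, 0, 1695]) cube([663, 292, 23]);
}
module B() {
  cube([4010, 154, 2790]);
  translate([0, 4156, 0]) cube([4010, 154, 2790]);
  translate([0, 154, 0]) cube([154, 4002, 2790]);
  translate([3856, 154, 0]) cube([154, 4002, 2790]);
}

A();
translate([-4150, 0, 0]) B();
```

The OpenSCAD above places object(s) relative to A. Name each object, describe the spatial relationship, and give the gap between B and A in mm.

The house frame's nearest face is 140 mm from the bookshelf's −x face.

A is a bookshelf. B is a house frame. The house frame is on the floor beside the bookshelf on its −x side. The gap between the house frame and the bookshelf is 140 mm.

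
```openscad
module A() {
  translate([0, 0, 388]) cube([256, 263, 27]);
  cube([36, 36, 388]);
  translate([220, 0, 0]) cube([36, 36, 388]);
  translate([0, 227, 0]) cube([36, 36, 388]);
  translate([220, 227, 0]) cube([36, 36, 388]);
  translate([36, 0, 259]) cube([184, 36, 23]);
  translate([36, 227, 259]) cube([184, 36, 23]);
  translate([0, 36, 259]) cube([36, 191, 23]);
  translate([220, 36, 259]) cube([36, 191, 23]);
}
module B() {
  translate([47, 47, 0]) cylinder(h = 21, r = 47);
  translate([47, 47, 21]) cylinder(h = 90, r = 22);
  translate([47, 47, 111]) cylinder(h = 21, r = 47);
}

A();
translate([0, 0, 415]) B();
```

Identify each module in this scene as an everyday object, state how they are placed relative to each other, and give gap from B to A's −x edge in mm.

A is a stool. B is a spool. The spool is on top of the stool. The gap from the spool to the stool's −x edge is 0 mm.

The spool's min-x is at 0; the stool's min-x is 0; gap = 0 mm.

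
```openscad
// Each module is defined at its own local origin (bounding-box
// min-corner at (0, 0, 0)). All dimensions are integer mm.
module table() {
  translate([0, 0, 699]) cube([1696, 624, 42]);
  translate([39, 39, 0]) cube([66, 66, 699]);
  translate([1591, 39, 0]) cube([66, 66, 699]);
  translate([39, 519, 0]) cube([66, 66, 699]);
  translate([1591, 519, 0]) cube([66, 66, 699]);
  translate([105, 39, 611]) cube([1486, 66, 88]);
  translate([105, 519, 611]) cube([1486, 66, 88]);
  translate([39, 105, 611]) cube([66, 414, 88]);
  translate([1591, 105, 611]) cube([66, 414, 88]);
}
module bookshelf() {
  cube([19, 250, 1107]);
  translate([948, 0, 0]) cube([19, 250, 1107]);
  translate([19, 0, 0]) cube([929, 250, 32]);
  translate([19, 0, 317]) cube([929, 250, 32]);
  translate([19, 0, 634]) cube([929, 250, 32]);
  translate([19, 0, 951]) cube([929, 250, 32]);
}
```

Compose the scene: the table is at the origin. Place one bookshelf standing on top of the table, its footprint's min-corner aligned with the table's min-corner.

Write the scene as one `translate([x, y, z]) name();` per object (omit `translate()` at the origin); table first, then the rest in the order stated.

table();
translate([0, 0, 741]) bookshelf();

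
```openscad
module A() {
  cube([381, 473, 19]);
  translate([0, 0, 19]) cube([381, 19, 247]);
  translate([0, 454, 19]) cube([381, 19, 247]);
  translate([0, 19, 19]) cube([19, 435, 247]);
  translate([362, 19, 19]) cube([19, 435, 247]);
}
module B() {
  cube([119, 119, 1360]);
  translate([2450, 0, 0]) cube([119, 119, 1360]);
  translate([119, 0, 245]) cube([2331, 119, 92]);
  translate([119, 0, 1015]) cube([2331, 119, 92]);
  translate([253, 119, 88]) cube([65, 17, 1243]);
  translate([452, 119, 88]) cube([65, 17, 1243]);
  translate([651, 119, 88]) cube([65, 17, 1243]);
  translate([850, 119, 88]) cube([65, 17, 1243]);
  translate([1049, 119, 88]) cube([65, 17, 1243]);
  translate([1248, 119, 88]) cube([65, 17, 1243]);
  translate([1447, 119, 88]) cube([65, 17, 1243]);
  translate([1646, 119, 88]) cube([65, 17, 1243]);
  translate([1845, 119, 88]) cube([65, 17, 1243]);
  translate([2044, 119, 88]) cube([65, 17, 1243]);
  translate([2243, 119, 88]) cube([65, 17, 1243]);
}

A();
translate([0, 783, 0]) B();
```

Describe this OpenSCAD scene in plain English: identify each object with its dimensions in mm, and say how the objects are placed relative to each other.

A is an open-topped rectangular box: outside dimensions 381×473×266 mm, with a uniform wall and base thickness of 19 mm. The base is a full 381×473 slab on the floor; four walls sit on top of the base. The front and back walls (the −y and +y sides) span the full width; the two side walls fit between them.

B is a fence section. Two 119×119 mm posts, 1360 mm tall, stand on the floor with a clear span of 2331 mm between their inner faces. Two horizontal rails of 119×92 mm section span the gap between the posts with their undersides at z = 245 mm and z = 1015 mm, flush with the posts' −y face. 11 pickets, each 65 mm wide, 17 mm thick and 1243 mm tall, are fixed to the +y face of the rails with their bottoms at z = 88 mm, evenly spaced across the span with equal gaps (rounded down to the nearest mm) at the −x end and between each pair — any rounding remainder accumulates at the +x end.

The fence section is on the floor beside the open box on its +y side.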